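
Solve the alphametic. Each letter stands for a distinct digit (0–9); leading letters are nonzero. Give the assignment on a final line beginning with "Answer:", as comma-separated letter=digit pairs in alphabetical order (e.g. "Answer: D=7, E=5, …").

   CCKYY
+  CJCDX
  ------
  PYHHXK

Step 1. [col 1: Y + X ≡ K (mod 10)] K=8 is one option consistent with column 1 (Y + X ≡ K (mod 10), carry-in 0) — take it. So K=8.
Step 2. [col 1: Y + X ≡ K (mod 10)] no forcing yet in column 1 (carry-in 0); Y=3 is free and consistent — try it. So Y=3.
Step 3. [col 1: Y + X ≡ K (mod 10)] column 1: given Y=3, K=8, carry-in 0, and digits 3,8 already taken and all letters distinct, Y+X≡K (mod 10) forces X=5. So X=5.
Step 4. [P] the sum has 6 digits but both addends have 5; that extra leading digit P is the final carry, namely 1 ⇒ P=1.
Step 5. [col 2: Y + D ≡ X (mod 10)] from column 2 (Y=3, X=5, carry-in 0, digits 1,3,5,8 already taken and all letters distinct): D must equal 2. So D=2.
Step 6. [col 3: K + C ≡ H (mod 10)] several values work for H in column 3 (K + C ≡ H (mod 10), carry-in 0); try H=4, so H=4.
Step 7. [col 3: K + C ≡ H (mod 10)] from column 3 (K=8, H=4, carry-in 0, digits 1,2,3,4,5,8 already taken and all letters distinct): C must equal 6. So C=6.
Step 8. [col 4: C + J ≡ H (mod 10)] from column 4 (C=6, H=4, carry-in 1, digits 1,2,3,4,5,6,8 already taken and all letters distinct): J must equal 7. So J=7.

Answer: C=6, D=2, H=4, J=7, K=8, P=1, X=5, Y=3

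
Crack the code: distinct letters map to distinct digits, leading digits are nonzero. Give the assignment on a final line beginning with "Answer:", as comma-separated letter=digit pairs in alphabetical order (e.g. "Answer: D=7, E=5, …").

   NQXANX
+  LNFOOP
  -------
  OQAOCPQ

Step 1. [col 1: X + P ≡ Q (mod 10)] several values work for Q in column 1 (X + P ≡ Q (mod 10), carry-in 0); try Q=3, so Q=3.
Step 2. [col 1: X + P ≡ Q (mod 10)] several values work for P in column 1 (X + P ≡ Q (mod 10), carry-in 0); try P=7. So P=7.
Step 3. [col 1: X + P ≡ Q (mod 10)] in column 1 we have X+P≡Q with carry-in 0; given P=7, Q=3 and digits 3,7 already taken and all letters distinct, that pins X to 6 ⇒ X=6.
Step 4. [col 2: N + O ≡ P (mod 10)] several values work for N in column 2 (N + O ≡ P (mod 10), carry-in 1); try N=5, so N=5.
Step 5. [col 2: N + O ≡ P (mod 10)] column 2: given N=5, P=7, carry-in 1, and digits 3,5,6,7 already taken and all letters distinct, N+O≡P (mod 10) forces O=1, so O=1.
Step 6. [col 3: A + O ≡ C (mod 10)] no forcing yet in column 3 (carry-in 0); C=0 is free and consistent — try it. So C=0.
Step 7. [col 3: A + O ≡ C (mod 10)] column 3 reads A+O+carry(0)=C with O=1, C=0; with digits 0,1,3,5,6,7 already taken and all letters distinct, the only value for A is 9, so A=9.
Step 8. [col 4: X + F ≡ O (mod 10)] column 4 reads X+F+carry(1)=O with X=6, O=1; with digits 0,1,3,5,6,7,9 already taken and all letters distinct, the only value for F is 4 ⇒ F=4.
Step 9. [col 6: N + L ≡ Q (mod 10)] column 6: given N=5, Q=3, carry-in 0, and digits 0,1,3,4,5,6,7,9 already taken and all letters distinct, N+L≡Q (mod 10) forces L=8. So L=8.

Answer: A=9, C=0, F=4, L=8, N=5, O=1, P=7, Q=3, X=6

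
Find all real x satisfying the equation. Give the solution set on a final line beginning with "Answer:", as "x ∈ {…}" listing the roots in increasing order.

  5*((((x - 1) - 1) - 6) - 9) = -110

Step 1. [5*((((x - 1) - 1) - 6) - 9) = -110] leading coefficient 5: divide by 5 ⇒ div: (((x - 1) - 1) - 6) - 9 = -22.
Step 2. [(((x - 1) - 1) - 6) - 9 = -22] add 9: x sits inside (… - 9), so sub: ((x - 1) - 1) - 6 = -13.
Step 3. [((x - 1) - 1) - 6 = -13] the outer -6 inverts by adding 6, so sub: (x - 1) - 1 = -7.
Step 4. [(x - 1) - 1 = -7] peel the -1: add 1 from each side, so sub: x - 1 = -6.
Step 5. [x - 1 = -6] the outer -1 inverts by adding 1, so sub: x = -5.

Answer: x ∈ {-5}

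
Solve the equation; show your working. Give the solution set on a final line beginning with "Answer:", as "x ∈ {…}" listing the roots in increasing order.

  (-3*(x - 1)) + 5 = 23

Step 1. [(-3*(x - 1)) + 5 = 23] subtract 5: x sits inside (… + 5). So sub: -3*(x - 1) = 18.
Step 2. [-3*(x - 1) = 18] LHS = -3·(…); ÷-3 both sides. So div: x - 1 = -6.
Step 3. [x - 1 = -6] the outer -1 inverts by adding 1 ⇒ sub: x = -5.

Answer: x ∈ {-5}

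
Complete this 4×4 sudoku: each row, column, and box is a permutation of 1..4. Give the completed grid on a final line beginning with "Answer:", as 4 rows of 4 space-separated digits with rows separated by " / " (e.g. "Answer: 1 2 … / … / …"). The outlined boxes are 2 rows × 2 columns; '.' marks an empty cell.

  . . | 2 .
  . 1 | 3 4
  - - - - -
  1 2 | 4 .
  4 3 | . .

Step 1. [r1c4∈{1}] only 1 remains possible at r1c4. So r1c4=1.
Step 2. [r1c2∈{4}] r1c2 is down to just 4. So r1c2=4.
Step 3. [r4c4∈{2}] r4c4 is down to just 2. So r4c4=2.
Step 4. [r2c1∈{2}] r2c1 is down to just 2, so r2c1=2.
Step 5. [r1c1∈{3}] r1c1's peers cover all but 3 ⇒ r1c1=3.
Step 6. [r4c3∈{1}] r4c3 is down to just 1, so r4c3=1.
Step 7. [r3c4∈{3}] nothing but 3 survives at r3c4, so r3c4=3.

Answer: 3 4 2 1 / 2 1 3 4 / 1 2 4 3 / 4 3 1 2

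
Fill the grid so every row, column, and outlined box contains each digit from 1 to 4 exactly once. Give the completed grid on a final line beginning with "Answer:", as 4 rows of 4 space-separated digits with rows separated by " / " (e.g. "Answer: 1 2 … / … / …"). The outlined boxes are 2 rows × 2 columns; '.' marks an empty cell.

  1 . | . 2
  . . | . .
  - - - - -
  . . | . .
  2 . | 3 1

Step 1. [r4c2∈{4}] r4c2 has the single candidate 4. So r4c2=4.
Step 2. [r1c3∈{4}] only 4 remains possible at r1c3 ⇒ r1c3=4.
Step 3. [r1c2∈{3}] only 3 remains possible at r1c2 ⇒ r1c2=3.
Step 4. [r3c3∈{2}] r3c3 is down to just 2, so r3c3=2.
Step 5. [r2c3∈{1}] only 1 remains possible at r2c3. So r2c3=1.
Step 6. [r3c1∈{3}] only 3 remains possible at r3c1 ⇒ r3c1=3.
Step 7. [r3c4∈{4}] only 4 remains possible at r3c4 ⇒ r3c4=4.
Step 8. [r2c2∈{2}] r2c2 has the single candidate 2. So r2c2=2.
Step 9. [r2c1∈{4}] nothing but 4 survives at r2c1. So r2c1=4.
Step 10. [r3c2∈{1}] only 1 remains possible at r3c2. So r3c2=1.
Step 11. [r2c4∈{3}] r2c4 is down to just 3. So r2c4=3.

Answer: 1 3 4 2 / 4 2 1 3 / 3 1 2 4 / 2 4 3 1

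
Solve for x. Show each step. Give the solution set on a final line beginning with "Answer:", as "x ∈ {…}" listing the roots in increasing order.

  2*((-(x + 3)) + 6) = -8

Step 1. [2*((-(x + 3)) + 6) = -8] divide by the outer 2 ⇒ div: (-(x + 3)) + 6 = -4.
Step 2. [(-(x + 3)) + 6 = -4] the outer +6 inverts by subtracting 6. So sub: -(x + 3) = -10.
Step 3. [-(x + 3) = -10] flip signs both sides ⇒ neg: x + 3 = 10.
Step 4. [x + 3 = 10] the outer +3 inverts by subtracting 3 ⇒ sub: x = 7.

Answer: x ∈ {7}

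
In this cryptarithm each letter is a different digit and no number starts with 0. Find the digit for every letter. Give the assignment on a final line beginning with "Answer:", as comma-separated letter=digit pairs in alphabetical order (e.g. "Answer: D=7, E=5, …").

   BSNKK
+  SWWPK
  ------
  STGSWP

Step 1. [col 1: K + K ≡ P (mod 10)] no forcing yet in column 1 (carry-in 0); K=2 is free and consistent — try it ⇒ K=2.
Step 2. [col 1: K + K ≡ P (mod 10)] from column 1 (K=2, carry-in 0, digits 2 already taken and all letters distinct): P must equal 4, so P=4.
Step 3. [S] the sum has 6 digits but both addends have 5; that extra leading digit S is the final carry, namely 1. So S=1.
Step 4. [col 2: K + P ≡ W (mod 10)] column 2: given K=2, P=4, carry-in 0, and digits 1,2,4 already taken and all letters distinct, K+P≡W (mod 10) forces W=6, so W=6.
Step 5. [col 3: N + W ≡ S (mod 10)] from column 3 (W=6, S=1, carry-in 0, digits 1,2,4,6 already taken and all letters distinct): N must equal 5 ⇒ N=5.
Step 6. [col 4: S + W ≡ G (mod 10)] from column 4 (S=1, W=6, carry-in 1, digits 1,2,4,5,6 already taken and all letters distinct): G must equal 8 ⇒ G=8.
Step 7. [col 5: B + S ≡ T (mod 10)] in column 5 we have B+S≡T with carry-in 0; given S=1 and digits 1,2,4,5,6,8 already taken and all letters distinct, that pins B to 9, so B=9.
Step 8. [col 5: B + S ≡ T (mod 10)] in column 5 we have B+S≡T with carry-in 0; given B=9, S=1 and digits 1,2,4,5,6,8,9 already taken and all letters distinct, that pins T to 0 ⇒ T=0.

Answer: B=9, G=8, K=2, N=5, P=4, S=1, T=0, W=6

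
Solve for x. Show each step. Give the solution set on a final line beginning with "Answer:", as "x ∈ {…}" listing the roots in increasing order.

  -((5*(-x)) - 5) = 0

Step 1. [-((5*(-x)) - 5) = 0] leading − — multiply by −1, so neg: (5*(-x)) - 5 = 0.
Step 2. [(5*(-x)) - 5 = 0] the outer -5 inverts by adding 5, so sub: 5*(-x) = 5.
Step 3. [5*(-x) = 5] LHS = 5·(…); ÷5 both sides, so div: -x = 1.
Step 4. [-x = 1] flip signs both sides, so neg: x = -1.

Answer: x ∈ {-1}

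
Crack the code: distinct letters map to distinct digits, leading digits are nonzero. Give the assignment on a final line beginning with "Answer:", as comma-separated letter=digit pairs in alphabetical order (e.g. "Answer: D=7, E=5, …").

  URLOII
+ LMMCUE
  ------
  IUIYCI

Step 1. [col 1: I + E ≡ I (mod 10)] column 1 reads I+E+carry(0)=I with nothing yet; with all letters distinct, none taken yet, the only value for E is 0. So E=0.
Step 2. [col 1: I + E ≡ I (mod 10)] several values work for I in column 1 (I + E ≡ I (mod 10), carry-in 0); try I=7, so I=7.
Step 3. [col 2: I + U ≡ C (mod 10)] C=1 is one option consistent with column 2 (I + U ≡ C (mod 10), carry-in 0) — take it. So C=1.
Step 4. [col 2: I + U ≡ C (mod 10)] column 2: given I=7, C=1, carry-in 0, and digits 0,1,7 already taken and all letters distinct, I+U≡C (mod 10) forces U=4. So U=4.
Step 5. [col 3: O + C ≡ Y (mod 10)] O=6 is one option consistent with column 3 (O + C ≡ Y (mod 10), carry-in 1) — take it. So O=6.
Step 6. [col 3: O + C ≡ Y (mod 10)] column 3 reads O+C+carry(1)=Y with O=6, C=1; with digits 0,1,4,6,7 already taken and all letters distinct, the only value for Y is 8, so Y=8.
Step 7. [col 4: L + M ≡ I (mod 10)] no forcing yet in column 4 (carry-in 0); L=2 is free and consistent — try it, so L=2.
Step 8. [col 4: L + M ≡ I (mod 10)] column 4: given L=2, I=7, carry-in 0, and digits 0,1,2,4,6,7,8 already taken and all letters distinct, L+M≡I (mod 10) forces M=5. So M=5.
Step 9. [col 5: R + M ≡ U (mod 10)] column 5: given M=5, U=4, carry-in 0, and digits 0,1,2,4,5,6,7,8 already taken and all letters distinct, R+M≡U (mod 10) forces R=9, so R=9.

Answer: C=1, E=0, I=7, L=2, M=5, O=6, R=9, U=4, Y=8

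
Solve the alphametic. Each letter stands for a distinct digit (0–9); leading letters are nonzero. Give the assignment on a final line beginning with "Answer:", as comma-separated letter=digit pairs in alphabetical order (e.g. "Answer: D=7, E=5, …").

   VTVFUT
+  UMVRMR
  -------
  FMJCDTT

Step 1. [F] the sum has 7 digits but both addends have 6; that extra leading digit F is the final carry, namely 1. So F=1.
Step 2. [col 1: T + R ≡ T (mod 10)] column 1 reads T+R+carry(0)=T with nothing yet; with digits 1 already taken and all letters distinct, the only value for R is 0, so R=0.
Step 3. [col 1: T + R ≡ T (mod 10)] T=3 is one option consistent with column 1 (T + R ≡ T (mod 10), carry-in 0) — take it, so T=3.
Step 4. [col 2: U + M ≡ T (mod 10)] several values work for U in column 2 (U + M ≡ T (mod 10), carry-in 0); try U=8, so U=8.
Step 5. [col 2: U + M ≡ T (mod 10)] from column 2 (U=8, T=3, carry-in 0, digits 0,1,3,8 already taken and all letters distinct): M must equal 5. So M=5.
Step 6. [col 3: F + R ≡ D (mod 10)] in column 3 we have F+R≡D with carry-in 1; given F=1, R=0 and digits 0,1,3,5,8 already taken and all letters distinct, that pins D to 2, so D=2.
Step 7. [col 4: V + V ≡ C (mod 10)] column 4 reads V+V+carry(0)=C with nothing yet; with digits 0,1,2,3,5,8 already taken and all letters distinct, the only value for C is 4 ⇒ C=4.
Step 8. [col 4: V + V ≡ C (mod 10)] from column 4 (C=4, carry-in 0, digits 0,1,2,3,4,5,8 already taken and all letters distinct): V must equal 7. So V=7.
Step 9. [col 5: T + M ≡ J (mod 10)] from column 5 (T=3, M=5, carry-in 1, digits 0,1,2,3,4,5,7,8 already taken and all letters distinct): J must equal 9 ⇒ J=9.

Answer: C=4, D=2, F=1, J=9, M=5, R=0, T=3, U=8, V=7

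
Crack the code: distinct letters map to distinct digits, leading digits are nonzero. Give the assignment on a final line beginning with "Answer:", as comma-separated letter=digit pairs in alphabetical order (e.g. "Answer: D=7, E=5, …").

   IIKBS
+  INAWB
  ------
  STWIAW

Step 1. [col 1: S + B ≡ W (mod 10)] no forcing yet in column 1 (carry-in 0); S=1 is free and consistent — try it ⇒ S=1.
Step 2. [col 1: S + B ≡ W (mod 10)] column 1 (S + B ≡ W (mod 10), carry-in 0) doesn't pin B yet; pick B=4 and continue. So B=4.
Step 3. [col 1: S + B ≡ W (mod 10)] in column 1 we have S+B≡W with carry-in 0; given S=1, B=4 and digits 1,4 already taken and all letters distinct, that pins W to 5 ⇒ W=5.
Step 4. [col 2: B + W ≡ A (mod 10)] in column 2 we have B+W≡A with carry-in 0; given B=4, W=5 and digits 1,4,5 already taken and all letters distinct, that pins A to 9. So A=9.
Step 5. [col 3: K + A ≡ I (mod 10)] no forcing yet in column 3 (carry-in 0); K=7 is free and consistent — try it ⇒ K=7.
Step 6. [col 3: K + A ≡ I (mod 10)] in column 3 we have K+A≡I with carry-in 0; given K=7, A=9 and digits 1,4,5,7,9 already taken and all letters distinct, that pins I to 6, so I=6.
Step 7. [col 4: I + N ≡ W (mod 10)] in column 4 we have I+N≡W with carry-in 1; given I=6, W=5 and digits 1,4,5,6,7,9 already taken and all letters distinct, that pins N to 8. So N=8.
Step 8. [col 5: I + I ≡ T (mod 10)] in column 5 we have I+I≡T with carry-in 1; given I=6 and digits 1,4,5,6,7,8,9 already taken and all letters distinct, that pins T to 3, so T=3.

Answer: A=9, B=4, I=6, K=7, N=8, S=1, T=3, W=5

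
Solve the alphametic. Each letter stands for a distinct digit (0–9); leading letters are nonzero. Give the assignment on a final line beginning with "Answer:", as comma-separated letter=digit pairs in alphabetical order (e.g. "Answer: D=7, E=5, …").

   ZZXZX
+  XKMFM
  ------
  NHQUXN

Step 1. [col 1: X + M ≡ N (mod 10)] several values work for M in column 1 (X + M ≡ N (mod 10), carry-in 0); try M=5. So M=5.
Step 2. [col 1: X + M ≡ N (mod 10)] no forcing yet in column 1 (carry-in 0); X=6 is free and consistent — try it ⇒ X=6.
Step 3. [col 1: X + M ≡ N (mod 10)] column 1: given X=6, M=5, carry-in 0, and digits 5,6 already taken and all letters distinct, X+M≡N (mod 10) forces N=1, so N=1.
Step 4. [col 2: Z + F ≡ X (mod 10)] no forcing yet in column 2 (carry-in 1); F=7 is free and consistent — try it, so F=7.
Step 5. [col 2: Z + F ≡ X (mod 10)] from column 2 (F=7, X=6, carry-in 1, digits 1,5,6,7 already taken and all letters distinct): Z must equal 8, so Z=8.
Step 6. [col 3: X + M ≡ U (mod 10)] in column 3 we have X+M≡U with carry-in 1; given X=6, M=5 and digits 1,5,6,7,8 already taken and all letters distinct, that pins U to 2, so U=2.
Step 7. [col 4: Z + K ≡ Q (mod 10)] no forcing yet in column 4 (carry-in 1); K=0 is free and consistent — try it. So K=0.
Step 8. [col 4: Z + K ≡ Q (mod 10)] column 4 reads Z+K+carry(1)=Q with Z=8, K=0; with digits 0,1,2,5,6,7,8 already taken and all letters distinct, the only value for Q is 9, so Q=9.
Step 9. [col 5: Z + X ≡ H (mod 10)] in column 5 we have Z+X≡H with carry-in 0; given Z=8, X=6 and digits 0,1,2,5,6,7,8,9 already taken and all letters distinct, that pins H to 4 ⇒ H=4.

Answer: F=7, H=4, K=0, M=5, N=1, Q=9, U=2, X=6, Z=8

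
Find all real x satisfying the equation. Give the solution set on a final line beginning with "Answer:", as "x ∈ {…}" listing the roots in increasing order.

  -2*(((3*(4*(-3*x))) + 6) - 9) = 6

Step 1. [-2*(((3*(4*(-3*x))) + 6) - 9) = 6] -2·(inner) — divide through by -2. So div: ((3*(4*(-3*x))) + 6) - 9 = -3.
Step 2. [((3*(4*(-3*x))) + 6) - 9 = -3] 9 comes off first (add 9). So sub: (3*(4*(-3*x))) + 6 = 6.
Step 3. [(3*(4*(-3*x))) + 6 = 6] peel the +6: subtract 6 from each side, so sub: 3*(4*(-3*x)) = 0.
Step 4. [3*(4*(-3*x)) = 0] divide by the outer 3. So div: 4*(-3*x) = 0.
Step 5. [4*(-3*x) = 0] LHS = 4·(…); ÷4 both sides. So div: -3*x = 0.
Step 6. [-3*x = 0] divide by the outer -3. So div: x = 0.

Answer: x ∈ {0}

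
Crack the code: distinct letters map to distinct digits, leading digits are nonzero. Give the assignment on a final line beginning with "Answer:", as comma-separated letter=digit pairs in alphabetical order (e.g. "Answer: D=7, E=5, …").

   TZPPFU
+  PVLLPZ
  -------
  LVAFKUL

Step 1. [col 1: U + Z ≡ L (mod 10)] several values work for U in column 1 (U + Z ≡ L (mod 10), carry-in 0); try U=2. So U=2.
Step 2. [col 1: U + Z ≡ L (mod 10)] column 1 (U + Z ≡ L (mod 10), carry-in 0) doesn't pin L yet; pick L=1 and continue. So L=1.
Step 3. [col 1: U + Z ≡ L (mod 10)] in column 1 we have U+Z≡L with carry-in 0; given U=2, L=1 and digits 1,2 already taken and all letters distinct, that pins Z to 9 ⇒ Z=9.
Step 4. [col 2: F + P ≡ U (mod 10)] several values work for F in column 2 (F + P ≡ U (mod 10), carry-in 1); try F=6 ⇒ F=6.
Step 5. [col 2: F + P ≡ U (mod 10)] column 2 reads F+P+carry(1)=U with F=6, U=2; with digits 1,2,6,9 already taken and all letters distinct, the only value for P is 5, so P=5.
Step 6. [col 3: P + L ≡ K (mod 10)] column 3: given P=5, L=1, carry-in 1, and digits 1,2,5,6,9 already taken and all letters distinct, P+L≡K (mod 10) forces K=7. So K=7.
Step 7. [col 5: Z + V ≡ A (mod 10)] column 5 reads Z+V+carry(0)=A with Z=9; with digits 1,2,5,6,7,9 already taken and all letters distinct, the only value for V is 4. So V=4.
Step 8. [col 5: Z + V ≡ A (mod 10)] in column 5 we have Z+V≡A with carry-in 0; given Z=9, V=4 and digits 1,2,4,5,6,7,9 already taken and all letters distinct, that pins A to 3 ⇒ A=3.
Step 9. [col 6: T + P ≡ V (mod 10)] column 6 reads T+P+carry(1)=V with P=5, V=4; with digits 1,2,3,4,5,6,7,9 already taken and all letters distinct, the only value for T is 8 ⇒ T=8.

Answer: A=3, F=6, K=7, L=1, P=5, T=8, U=2, V=4, Z=9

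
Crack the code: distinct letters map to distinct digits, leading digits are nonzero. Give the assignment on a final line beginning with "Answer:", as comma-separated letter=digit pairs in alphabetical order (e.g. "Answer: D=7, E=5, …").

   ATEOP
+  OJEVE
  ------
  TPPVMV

Step 1. [T] the sum has 6 digits but both addends have 5; that extra leading digit T is the final carry, namely 1. So T=1.
Step 2. [col 1: P + E ≡ V (mod 10)] no forcing yet in column 1 (carry-in 0); P=7 is free and consistent — try it ⇒ P=7.
Step 3. [col 1: P + E ≡ V (mod 10)] E=6 is one option consistent with column 1 (P + E ≡ V (mod 10), carry-in 0) — take it. So E=6.
Step 4. [col 1: P + E ≡ V (mod 10)] in column 1 we have P+E≡V with carry-in 0; given P=7, E=6 and digits 1,6,7 already taken and all letters distinct, that pins V to 3. So V=3.
Step 5. [col 2: O + V ≡ M (mod 10)] no forcing yet in column 2 (carry-in 1); M=2 is free and consistent — try it, so M=2.
Step 6. [col 2: O + V ≡ M (mod 10)] from column 2 (V=3, M=2, carry-in 1, digits 1,2,3,6,7 already taken and all letters distinct): O must equal 8, so O=8.
Step 7. [col 4: T + J ≡ P (mod 10)] in column 4 we have T+J≡P with carry-in 1; given T=1, P=7 and digits 1,2,3,6,7,8 already taken and all letters distinct, that pins J to 5, so J=5.
Step 8. [col 5: A + O ≡ P (mod 10)] in column 5 we have A+O≡P with carry-in 0; given O=8, P=7 and digits 1,2,3,5,6,7,8 already taken and all letters distinct, that pins A to 9, so A=9.

Answer: A=9, E=6, J=5, M=2, O=8, P=7, T=1, V=3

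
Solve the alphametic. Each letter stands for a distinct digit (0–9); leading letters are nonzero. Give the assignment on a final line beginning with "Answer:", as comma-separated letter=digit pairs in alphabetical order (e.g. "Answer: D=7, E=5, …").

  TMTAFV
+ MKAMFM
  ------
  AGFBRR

Step 1. [col 1: V + M ≡ R (mod 10)] M=2 is one option consistent with column 1 (V + M ≡ R (mod 10), carry-in 0) — take it ⇒ M=2.
Step 2. [col 1: V + M ≡ R (mod 10)] R=8 is one option consistent with column 1 (V + M ≡ R (mod 10), carry-in 0) — take it, so R=8.
Step 3. [col 1: V + M ≡ R (mod 10)] column 1: given M=2, R=8, carry-in 0, and digits 2,8 already taken and all letters distinct, V+M≡R (mod 10) forces V=6 ⇒ V=6.
Step 4. [col 2: F + F ≡ R (mod 10)] several values work for F in column 2 (F + F ≡ R (mod 10), carry-in 0); try F=4, so F=4.
Step 5. [col 3: A + M ≡ B (mod 10)] column 3 (A + M ≡ B (mod 10), carry-in 0) doesn't pin A yet; pick A=3 and continue ⇒ A=3.
Step 6. [col 3: A + M ≡ B (mod 10)] column 3 reads A+M+carry(0)=B with A=3, M=2; with digits 2,3,4,6,8 already taken and all letters distinct, the only value for B is 5 ⇒ B=5.
Step 7. [col 4: T + A ≡ F (mod 10)] column 4: given A=3, F=4, carry-in 0, and digits 2,3,4,5,6,8 already taken and all letters distinct, T+A≡F (mod 10) forces T=1, so T=1.
Step 8. [col 5: M + K ≡ G (mod 10)] column 5: given M=2, carry-in 0, and digits 1,2,3,4,5,6,8 already taken and all letters distinct, M+K≡G (mod 10) forces G=9. So G=9.
Step 9. [col 5: M + K ≡ G (mod 10)] from column 5 (M=2, G=9, carry-in 0, digits 1,2,3,4,5,6,8,9 already taken and all letters distinct): K must equal 7. So K=7.

Answer: A=3, B=5, F=4, G=9, K=7, M=2, R=8, T=1, V=6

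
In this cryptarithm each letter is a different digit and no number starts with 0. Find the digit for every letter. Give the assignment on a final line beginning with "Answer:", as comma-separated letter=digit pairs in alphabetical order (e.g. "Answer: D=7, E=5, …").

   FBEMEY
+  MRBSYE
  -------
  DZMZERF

Step 1. [col 1: Y + E ≡ F (mod 10)] no forcing yet in column 1 (carry-in 0); Y=7 is free and consistent — try it ⇒ Y=7.
Step 2. [col 1: Y + E ≡ F (mod 10)] E=5 is one option consistent with column 1 (Y + E ≡ F (mod 10), carry-in 0) — take it. So E=5.
Step 3. [D] the sum has 7 digits but both addends have 6; that extra leading digit D is the final carry, namely 1 ⇒ D=1.
Step 4. [col 1: Y + E ≡ F (mod 10)] from column 1 (Y=7, E=5, carry-in 0, digits 1,5,7 already taken and all letters distinct): F must equal 2 ⇒ F=2.
Step 5. [col 2: E + Y ≡ R (mod 10)] column 2 reads E+Y+carry(1)=R with E=5, Y=7; with digits 1,2,5,7 already taken and all letters distinct, the only value for R is 3 ⇒ R=3.
Step 6. [col 3: M + S ≡ E (mod 10)] no forcing yet in column 3 (carry-in 1); M=8 is free and consistent — try it. So M=8.
Step 7. [col 3: M + S ≡ E (mod 10)] column 3 reads M+S+carry(1)=E with M=8, E=5; with digits 1,2,3,5,7,8 already taken and all letters distinct, the only value for S is 6 ⇒ S=6.
Step 8. [col 4: E + B ≡ Z (mod 10)] column 4 reads E+B+carry(1)=Z with E=5; with digits 1,2,3,5,6,7,8 already taken and all letters distinct, the only value for Z is 0, so Z=0.
Step 9. [col 4: E + B ≡ Z (mod 10)] from column 4 (E=5, Z=0, carry-in 1, digits 0,1,2,3,5,6,7,8 already taken and all letters distinct): B must equal 4, so B=4.

Answer: B=4, D=1, E=5, F=2, M=8, R=3, S=6, Y=7, Z=0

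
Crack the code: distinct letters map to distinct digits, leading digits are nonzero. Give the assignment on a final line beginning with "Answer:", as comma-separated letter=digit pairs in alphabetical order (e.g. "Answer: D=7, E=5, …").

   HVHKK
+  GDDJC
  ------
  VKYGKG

Step 1. [col 1: K + C ≡ G (mod 10)] several values work for K in column 1 (K + C ≡ G (mod 10), carry-in 0); try K=3 ⇒ K=3.
Step 2. [col 1: K + C ≡ G (mod 10)] column 1 (K + C ≡ G (mod 10), carry-in 0) doesn't pin C yet; pick C=2 and continue ⇒ C=2.
Step 3. [V] V is the leading digit of a 6-digit sum of two 5-digit numbers; the final carry is exactly 1, so V=1.
Step 4. [col 1: K + C ≡ G (mod 10)] column 1 reads K+C+carry(0)=G with K=3, C=2; with digits 1,2,3 already taken and all letters distinct, the only value for G is 5, so G=5.
Step 5. [col 2: K + J ≡ K (mod 10)] from column 2 (K=3, carry-in 0, digits 1,2,3,5 already taken and all letters distinct): J must equal 0, so J=0.
Step 6. [col 3: H + D ≡ G (mod 10)] D=7 is one option consistent with column 3 (H + D ≡ G (mod 10), carry-in 0) — take it. So D=7.
Step 7. [col 3: H + D ≡ G (mod 10)] column 3 reads H+D+carry(0)=G with D=7, G=5; with digits 0,1,2,3,5,7 already taken and all letters distinct, the only value for H is 8 ⇒ H=8.
Step 8. [col 4: V + D ≡ Y (mod 10)] in column 4 we have V+D≡Y with carry-in 1; given V=1, D=7 and digits 0,1,2,3,5,7,8 already taken and all letters distinct, that pins Y to 9, so Y=9.

Answer: C=2, D=7, G=5, H=8, J=0, K=3, V=1, Y=9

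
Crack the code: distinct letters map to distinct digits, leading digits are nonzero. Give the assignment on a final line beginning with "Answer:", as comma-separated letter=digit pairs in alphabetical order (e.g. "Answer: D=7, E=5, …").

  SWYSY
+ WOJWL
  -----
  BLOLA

Step 1. [col 1: Y + L ≡ A (mod 10)] several values work for A in column 1 (Y + L ≡ A (mod 10), carry-in 0); try A=1, so A=1.
Step 2. [col 1: Y + L ≡ A (mod 10)] no forcing yet in column 1 (carry-in 0); Y=2 is free and consistent — try it, so Y=2.
Step 3. [col 1: Y + L ≡ A (mod 10)] column 1: given Y=2, A=1, carry-in 0, and digits 1,2 already taken and all letters distinct, Y+L≡A (mod 10) forces L=9, so L=9.
Step 4. [col 2: S + W ≡ L (mod 10)] column 2 (S + W ≡ L (mod 10), carry-in 1) doesn't pin W yet; pick W=3 and continue ⇒ W=3.
Step 5. [col 2: S + W ≡ L (mod 10)] column 2 reads S+W+carry(1)=L with W=3, L=9; with digits 1,2,3,9 already taken and all letters distinct, the only value for S is 5 ⇒ S=5.
Step 6. [col 3: Y + J ≡ O (mod 10)] J=4 is one option consistent with column 3 (Y + J ≡ O (mod 10), carry-in 0) — take it. So J=4.
Step 7. [col 3: Y + J ≡ O (mod 10)] column 3 reads Y+J+carry(0)=O with Y=2, J=4; with digits 1,2,3,4,5,9 already taken and all letters distinct, the only value for O is 6, so O=6.
Step 8. [col 5: S + W ≡ B (mod 10)] from column 5 (S=5, W=3, carry-in 0, digits 1,2,3,4,5,6,9 already taken and all letters distinct): B must equal 8 ⇒ B=8.

Answer: A=1, B=8, J=4, L=9, O=6, S=5, W=3, Y=2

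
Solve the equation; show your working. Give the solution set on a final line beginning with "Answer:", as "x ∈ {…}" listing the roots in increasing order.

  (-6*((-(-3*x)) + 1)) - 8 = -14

Step 1. [(-6*((-(-3*x)) + 1)) - 8 = -14] the outer -8 inverts by adding 8, so sub: -6*((-(-3*x)) + 1) = -6.
Step 2. [-6*((-(-3*x)) + 1) = -6] -6·(inner) — divide through by -6 ⇒ div: (-(-3*x)) + 1 = 1.
Step 3. [(-(-3*x)) + 1 = 1] the outer +1 inverts by subtracting 1, so sub: -(-3*x) = 0.
Step 4. [-(-3*x) = 0] flip signs both sides, so neg: -3*x = 0.
Step 5. [-3*x = 0] divide by the outer -3 ⇒ div: x = 0.

Answer: x ∈ {0}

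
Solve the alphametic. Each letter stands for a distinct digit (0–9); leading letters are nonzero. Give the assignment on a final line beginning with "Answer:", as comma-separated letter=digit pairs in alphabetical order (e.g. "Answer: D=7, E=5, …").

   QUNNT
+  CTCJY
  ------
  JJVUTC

Step 1. [col 1: T + Y ≡ C (mod 10)] Y=9 is one option consistent with column 1 (T + Y ≡ C (mod 10), carry-in 0) — take it ⇒ Y=9.
Step 2. [col 1: T + Y ≡ C (mod 10)] column 1 (T + Y ≡ C (mod 10), carry-in 0) doesn't pin T yet; pick T=5 and continue, so T=5.
Step 3. [col 1: T + Y ≡ C (mod 10)] from column 1 (T=5, Y=9, carry-in 0, digits 5,9 already taken and all letters distinct): C must equal 4. So C=4.
Step 4. [col 2: N + J ≡ T (mod 10)] J=1 is one option consistent with column 2 (N + J ≡ T (mod 10), carry-in 1) — take it. So J=1.
Step 5. [col 2: N + J ≡ T (mod 10)] from column 2 (J=1, T=5, carry-in 1, digits 1,4,5,9 already taken and all letters distinct): N must equal 3 ⇒ N=3.
Step 6. [col 3: N + C ≡ U (mod 10)] column 3: given N=3, C=4, carry-in 0, and digits 1,3,4,5,9 already taken and all letters distinct, N+C≡U (mod 10) forces U=7, so U=7.
Step 7. [col 4: U + T ≡ V (mod 10)] column 4 reads U+T+carry(0)=V with U=7, T=5; with digits 1,3,4,5,7,9 already taken and all letters distinct, the only value for V is 2, so V=2.
Step 8. [col 5: Q + C ≡ J (mod 10)] column 5 reads Q+C+carry(1)=J with C=4, J=1; with digits 1,2,3,4,5,7,9 already taken and all letters distinct, the only value for Q is 6 ⇒ Q=6.

Answer: C=4, J=1, N=3, Q=6, T=5, U=7, V=2, Y=9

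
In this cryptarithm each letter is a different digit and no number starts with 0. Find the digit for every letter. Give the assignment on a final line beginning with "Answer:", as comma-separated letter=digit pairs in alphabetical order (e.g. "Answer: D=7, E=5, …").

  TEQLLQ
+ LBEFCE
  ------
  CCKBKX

Step 1. [col 1: Q + E ≡ X (mod 10)] E=7 is one option consistent with column 1 (Q + E ≡ X (mod 10), carry-in 0) — take it ⇒ E=7.
Step 2. [col 1: Q + E ≡ X (mod 10)] column 1 (Q + E ≡ X (mod 10), carry-in 0) doesn't pin X yet; pick X=1 and continue, so X=1.
Step 3. [col 1: Q + E ≡ X (mod 10)] in column 1 we have Q+E≡X with carry-in 0; given E=7, X=1 and digits 1,7 already taken and all letters distinct, that pins Q to 4 ⇒ Q=4.
Step 4. [col 2: L + C ≡ K (mod 10)] several values work for L in column 2 (L + C ≡ K (mod 10), carry-in 1); try L=3, so L=3.
Step 5. [col 2: L + C ≡ K (mod 10)] column 2 (L + C ≡ K (mod 10), carry-in 1) doesn't pin K yet; pick K=2 and continue, so K=2.
Step 6. [col 2: L + C ≡ K (mod 10)] column 2 reads L+C+carry(1)=K with L=3, K=2; with digits 1,2,3,4,7 already taken and all letters distinct, the only value for C is 8. So C=8.
Step 7. [col 3: L + F ≡ B (mod 10)] no forcing yet in column 3 (carry-in 1); B=0 is free and consistent — try it ⇒ B=0.
Step 8. [col 3: L + F ≡ B (mod 10)] column 3: given L=3, B=0, carry-in 1, and digits 0,1,2,3,4,7,8 already taken and all letters distinct, L+F≡B (mod 10) forces F=6. So F=6.
Step 9. [col 6: T + L ≡ C (mod 10)] from column 6 (L=3, C=8, carry-in 0, digits 0,1,2,3,4,6,7,8 already taken and all letters distinct): T must equal 5. So T=5.

Answer: B=0, C=8, E=7, F=6, K=2, L=3, Q=4, T=5, X=1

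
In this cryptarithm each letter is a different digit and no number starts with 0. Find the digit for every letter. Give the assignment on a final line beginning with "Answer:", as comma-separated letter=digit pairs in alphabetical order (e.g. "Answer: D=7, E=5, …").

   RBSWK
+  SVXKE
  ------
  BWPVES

Step 1. [col 1: K + E ≡ S (mod 10)] S=7 is one option consistent with column 1 (K + E ≡ S (mod 10), carry-in 0) — take it ⇒ S=7.
Step 2. [col 1: K + E ≡ S (mod 10)] no forcing yet in column 1 (carry-in 0); K=8 is free and consistent — try it. So K=8.
Step 3. [B] adding two 5-digit numbers gives at most 5+1 digits, and here it does — B is that final carry and must be 1 ⇒ B=1.
Step 4. [col 1: K + E ≡ S (mod 10)] column 1: given K=8, S=7, carry-in 0, and digits 1,7,8 already taken and all letters distinct, K+E≡S (mod 10) forces E=9, so E=9.
Step 5. [col 2: W + K ≡ E (mod 10)] column 2 reads W+K+carry(1)=E with K=8, E=9; with digits 1,7,8,9 already taken and all letters distinct, the only value for W is 0. So W=0.
Step 6. [col 3: S + X ≡ V (mod 10)] column 3 (S + X ≡ V (mod 10), carry-in 0) doesn't pin X yet; pick X=5 and continue. So X=5.
Step 7. [col 3: S + X ≡ V (mod 10)] in column 3 we have S+X≡V with carry-in 0; given S=7, X=5 and digits 0,1,5,7,8,9 already taken and all letters distinct, that pins V to 2, so V=2.
Step 8. [col 4: B + V ≡ P (mod 10)] column 4: given B=1, V=2, carry-in 1, and digits 0,1,2,5,7,8,9 already taken and all letters distinct, B+V≡P (mod 10) forces P=4 ⇒ P=4.
Step 9. [col 5: R + S ≡ W (mod 10)] column 5 reads R+S+carry(0)=W with S=7, W=0; with digits 0,1,2,4,5,7,8,9 already taken and all letters distinct, the only value for R is 3, so R=3.

Answer: B=1, E=9, K=8, P=4, R=3, S=7, V=2, W=0, X=5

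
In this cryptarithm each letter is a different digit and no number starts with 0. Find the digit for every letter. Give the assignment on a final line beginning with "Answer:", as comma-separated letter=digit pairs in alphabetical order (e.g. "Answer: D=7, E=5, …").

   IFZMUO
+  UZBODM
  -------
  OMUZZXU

Step 1. [col 1: O + M ≡ U (mod 10)] no forcing yet in column 1 (carry-in 0); M=4 is free and consistent — try it ⇒ M=4.
Step 2. [col 1: O + M ≡ U (mod 10)] column 1 (O + M ≡ U (mod 10), carry-in 0) doesn't pin U yet; pick U=5 and continue ⇒ U=5.
Step 3. [col 1: O + M ≡ U (mod 10)] in column 1 we have O+M≡U with carry-in 0; given M=4, U=5 and digits 4,5 already taken and all letters distinct, that pins O to 1 ⇒ O=1.
Step 4. [col 2: U + D ≡ X (mod 10)] D=7 is one option consistent with column 2 (U + D ≡ X (mod 10), carry-in 0) — take it. So D=7.
Step 5. [col 2: U + D ≡ X (mod 10)] from column 2 (U=5, D=7, carry-in 0, digits 1,4,5,7 already taken and all letters distinct): X must equal 2. So X=2.
Step 6. [col 3: M + O ≡ Z (mod 10)] from column 3 (M=4, O=1, carry-in 1, digits 1,2,4,5,7 already taken and all letters distinct): Z must equal 6 ⇒ Z=6.
Step 7. [col 4: Z + B ≡ Z (mod 10)] from column 4 (Z=6, carry-in 0, digits 1,2,4,5,6,7 already taken and all letters distinct): B must equal 0, so B=0.
Step 8. [col 5: F + Z ≡ U (mod 10)] from column 5 (Z=6, U=5, carry-in 0, digits 0,1,2,4,5,6,7 already taken and all letters distinct): F must equal 9, so F=9.
Step 9. [col 6: I + U ≡ M (mod 10)] from column 6 (U=5, M=4, carry-in 1, digits 0,1,2,4,5,6,7,9 already taken and all letters distinct): I must equal 8 ⇒ I=8.

Answer: B=0, D=7, F=9, I=8, M=4, O=1, U=5, X=2, Z=6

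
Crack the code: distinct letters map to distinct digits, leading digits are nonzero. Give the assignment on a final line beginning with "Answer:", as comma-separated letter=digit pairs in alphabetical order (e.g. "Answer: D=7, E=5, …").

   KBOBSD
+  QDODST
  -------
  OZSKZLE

Step 1. [col 1: D + T ≡ E (mod 10)] column 1 (D + T ≡ E (mod 10), carry-in 0) doesn't pin E yet; pick E=6 and continue, so E=6.
Step 2. [O] O is the leading digit of a 7-digit sum of two 6-digit numbers; the final carry is exactly 1 ⇒ O=1.
Step 3. [col 1: D + T ≡ E (mod 10)] no forcing yet in column 1 (carry-in 0); D=4 is free and consistent — try it, so D=4.
Step 4. [col 1: D + T ≡ E (mod 10)] in column 1 we have D+T≡E with carry-in 0; given D=4, E=6 and digits 1,4,6 already taken and all letters distinct, that pins T to 2. So T=2.
Step 5. [col 2: S + S ≡ L (mod 10)] S=9 is one option consistent with column 2 (S + S ≡ L (mod 10), carry-in 0) — take it. So S=9.
Step 6. [col 2: S + S ≡ L (mod 10)] from column 2 (S=9, carry-in 0, digits 1,2,4,6,9 already taken and all letters distinct): L must equal 8, so L=8.
Step 7. [col 3: B + D ≡ Z (mod 10)] no forcing yet in column 3 (carry-in 1); B=5 is free and consistent — try it ⇒ B=5.
Step 8. [col 3: B + D ≡ Z (mod 10)] column 3 reads B+D+carry(1)=Z with B=5, D=4; with digits 1,2,4,5,6,8,9 already taken and all letters distinct, the only value for Z is 0 ⇒ Z=0.
Step 9. [col 4: O + O ≡ K (mod 10)] column 4: given O=1, carry-in 1, and digits 0,1,2,4,5,6,8,9 already taken and all letters distinct, O+O≡K (mod 10) forces K=3 ⇒ K=3.
Step 10. [col 6: K + Q ≡ Z (mod 10)] in column 6 we have K+Q≡Z with carry-in 0; given K=3, Z=0 and digits 0,1,2,3,4,5,6,8,9 already taken and all letters distinct, that pins Q to 7, so Q=7.

Answer: B=5, D=4, E=6, K=3, L=8, O=1, Q=7, S=9, T=2, Z=0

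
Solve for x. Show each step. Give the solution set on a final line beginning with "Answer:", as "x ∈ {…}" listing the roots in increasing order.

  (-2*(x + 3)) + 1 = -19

Step 1. [(-2*(x + 3)) + 1 = -19] peel the +1: subtract 1 from each side, so sub: -2*(x + 3) = -20.
Step 2. [-2*(x + 3) = -20] LHS = -2·(…); ÷-2 both sides ⇒ div: x + 3 = 10.
Step 3. [x + 3 = 10] the outer +3 inverts by subtracting 3, so sub: x = 7.

Answer: x ∈ {7}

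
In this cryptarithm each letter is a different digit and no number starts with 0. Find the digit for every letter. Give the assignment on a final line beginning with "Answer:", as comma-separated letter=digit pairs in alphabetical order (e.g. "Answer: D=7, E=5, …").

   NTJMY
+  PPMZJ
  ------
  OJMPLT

Step 1. [col 1: Y + J ≡ T (mod 10)] column 1 (Y + J ≡ T (mod 10), carry-in 0) doesn't pin J yet; pick J=5 and continue, so J=5.
Step 2. [col 1: Y + J ≡ T (mod 10)] Y=9 is one option consistent with column 1 (Y + J ≡ T (mod 10), carry-in 0) — take it. So Y=9.
Step 3. [col 1: Y + J ≡ T (mod 10)] in column 1 we have Y+J≡T with carry-in 0; given Y=9, J=5 and digits 5,9 already taken and all letters distinct, that pins T to 4 ⇒ T=4.
Step 4. [col 2: M + Z ≡ L (mod 10)] no forcing yet in column 2 (carry-in 1); M=2 is free and consistent — try it. So M=2.
Step 5. [O] the sum has 6 digits but both addends have 5; that extra leading digit O is the final carry, namely 1. So O=1.
Step 6. [col 2: M + Z ≡ L (mod 10)] column 2 (M + Z ≡ L (mod 10), carry-in 1) doesn't pin Z yet; pick Z=7 and continue ⇒ Z=7.
Step 7. [col 2: M + Z ≡ L (mod 10)] from column 2 (M=2, Z=7, carry-in 1, digits 1,2,4,5,7,9 already taken and all letters distinct): L must equal 0. So L=0.
Step 8. [col 3: J + M ≡ P (mod 10)] from column 3 (J=5, M=2, carry-in 1, digits 0,1,2,4,5,7,9 already taken and all letters distinct): P must equal 8 ⇒ P=8.
Step 9. [col 5: N + P ≡ J (mod 10)] in column 5 we have N+P≡J with carry-in 1; given P=8, J=5 and digits 0,1,2,4,5,7,8,9 already taken and all letters distinct, that pins N to 6 ⇒ N=6.

Answer: J=5, L=0, M=2, N=6, O=1, P=8, T=4, Y=9, Z=7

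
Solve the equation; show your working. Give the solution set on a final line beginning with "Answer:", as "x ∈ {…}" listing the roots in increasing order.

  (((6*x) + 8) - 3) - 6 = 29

Step 1. [(((6*x) + 8) - 3) - 6 = 29] the outer -6 inverts by adding 6. So sub: ((6*x) + 8) - 3 = 35.
Step 2. [((6*x) + 8) - 3 = 35] the outer -3 inverts by adding 3, so sub: (6*x) + 8 = 38.
Step 3. [(6*x) + 8 = 38] 8 comes off first (subtract 8), so sub: 6*x = 30.
Step 4. [6*x = 30] 6·(inner) — divide through by 6 ⇒ div: x = 5.

Answer: x ∈ {5}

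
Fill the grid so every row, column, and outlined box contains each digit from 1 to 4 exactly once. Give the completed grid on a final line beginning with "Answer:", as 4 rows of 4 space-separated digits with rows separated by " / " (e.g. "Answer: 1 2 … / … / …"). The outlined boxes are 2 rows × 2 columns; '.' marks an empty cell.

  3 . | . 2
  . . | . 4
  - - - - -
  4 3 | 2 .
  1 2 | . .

Step 1. [r2c2∈{1}] r2c2's peers cover all but 1, so r2c2=1.
Step 2. [r2c3∈{3}] r2c3's peers cover all but 3, so r2c3=3.
Step 3. [r1c2∈{4}] only 4 remains possible at r1c2, so r1c2=4.
Step 4. [r2c1∈{2}] r2c1 is down to just 2 ⇒ r2c1=2.
Step 5. [r3c4∈{1}] nothing but 1 survives at r3c4 ⇒ r3c4=1.
Step 6. [r4c4∈{3}] nothing but 3 survives at r4c4, so r4c4=3.
Step 7. [r1c3∈{1}] r1c3 is down to just 1, so r1c3=1.
Step 8. [r4c3∈{4}] only 4 remains possible at r4c3. So r4c3=4.

Answer: 3 4 1 2 / 2 1 3 4 / 4 3 2 1 / 1 2 4 3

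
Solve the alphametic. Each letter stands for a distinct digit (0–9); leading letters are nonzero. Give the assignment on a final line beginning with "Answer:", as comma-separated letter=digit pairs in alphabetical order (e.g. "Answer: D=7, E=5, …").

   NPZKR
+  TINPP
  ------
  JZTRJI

Step 1. [col 1: R + P ≡ I (mod 10)] R=7 is one option consistent with column 1 (R + P ≡ I (mod 10), carry-in 0) — take it. So R=7.
Step 2. [col 1: R + P ≡ I (mod 10)] no forcing yet in column 1 (carry-in 0); P=8 is free and consistent — try it. So P=8.
Step 3. [J] J is the leading digit of a 6-digit sum of two 5-digit numbers; the final carry is exactly 1 ⇒ J=1.
Step 4. [col 1: R + P ≡ I (mod 10)] column 1: given R=7, P=8, carry-in 0, and digits 1,7,8 already taken and all letters distinct, R+P≡I (mod 10) forces I=5, so I=5.
Step 5. [col 2: K + P ≡ J (mod 10)] column 2 reads K+P+carry(1)=J with P=8, J=1; with digits 1,5,7,8 already taken and all letters distinct, the only value for K is 2, so K=2.
Step 6. [col 3: Z + N ≡ R (mod 10)] column 3 (Z + N ≡ R (mod 10), carry-in 1) doesn't pin Z yet; pick Z=0 and continue. So Z=0.
Step 7. [col 3: Z + N ≡ R (mod 10)] in column 3 we have Z+N≡R with carry-in 1; given Z=0, R=7 and digits 0,1,2,5,7,8 already taken and all letters distinct, that pins N to 6 ⇒ N=6.
Step 8. [col 4: P + I ≡ T (mod 10)] in column 4 we have P+I≡T with carry-in 0; given P=8, I=5 and digits 0,1,2,5,6,7,8 already taken and all letters distinct, that pins T to 3 ⇒ T=3.

Answer: I=5, J=1, K=2, N=6, P=8, R=7, T=3, Z=0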